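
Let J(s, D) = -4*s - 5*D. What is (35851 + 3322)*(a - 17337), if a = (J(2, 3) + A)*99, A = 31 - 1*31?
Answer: -768339222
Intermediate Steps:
A = 0 (A = 31 - 31 = 0)
J(s, D) = -5*D - 4*s
a = -2277 (a = ((-5*3 - 4*2) + 0)*99 = ((-15 - 8) + 0)*99 = (-23 + 0)*99 = -23*99 = -2277)
(35851 + 3322)*(a - 17337) = (35851 + 3322)*(-2277 - 17337) = 39173*(-19614) = -768339222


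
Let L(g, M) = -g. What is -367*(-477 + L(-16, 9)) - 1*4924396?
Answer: -4755209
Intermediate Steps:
-367*(-477 + L(-16, 9)) - 1*4924396 = -367*(-477 - 1*(-16)) - 1*4924396 = -367*(-477 + 16) - 4924396 = -367*(-461) - 4924396 = 169187 - 4924396 = -4755209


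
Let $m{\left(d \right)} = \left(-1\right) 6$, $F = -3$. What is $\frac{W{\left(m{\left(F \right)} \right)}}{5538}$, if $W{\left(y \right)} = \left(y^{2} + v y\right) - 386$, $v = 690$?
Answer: $- \frac{2245}{2769} \approx -0.81076$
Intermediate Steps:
$m{\left(d \right)} = -6$
$W{\left(y \right)} = -386 + y^{2} + 690 y$ ($W{\left(y \right)} = \left(y^{2} + 690 y\right) - 386 = -386 + y^{2} + 690 y$)
$\frac{W{\left(m{\left(F \right)} \right)}}{5538} = \frac{-386 + \left(-6\right)^{2} + 690 \left(-6\right)}{5538} = \left(-386 + 36 - 4140\right) \frac{1}{5538} = \left(-4490\right) \frac{1}{5538} = - \frac{2245}{2769}$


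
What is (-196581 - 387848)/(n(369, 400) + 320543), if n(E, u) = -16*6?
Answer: -584429/320447 ≈ -1.8238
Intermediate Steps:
n(E, u) = -96
(-196581 - 387848)/(n(369, 400) + 320543) = (-196581 - 387848)/(-96 + 320543) = -584429/320447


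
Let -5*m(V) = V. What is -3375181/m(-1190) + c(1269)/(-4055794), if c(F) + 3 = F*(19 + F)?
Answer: -3422356963084/241319743 ≈ -14182.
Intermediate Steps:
m(V) = -V/5
c(F) = -3 + F*(19 + F)
-3375181/m(-1190) + c(1269)/(-4055794) = -3375181/((-1/5*(-1190))) + (-3 + 1269**2 + 19*1269)/(-4055794) = -3375181/238 + (-3 + 1610361 + 24111)*(-1/4055794) = -3375181*1/238 + 1634469*(-1/4055794) = -3375181/238 - 1634469/4055794 = -3422356963084/241319743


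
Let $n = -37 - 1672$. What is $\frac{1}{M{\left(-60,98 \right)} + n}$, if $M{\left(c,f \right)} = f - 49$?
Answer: $- \frac{1}{1660} \approx -0.00060241$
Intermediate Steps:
$n = -1709$ ($n = -37 - 1672 = -1709$)
$M{\left(c,f \right)} = -49 + f$ ($M{\left(c,f \right)} = f - 49 = -49 + f$)
$\frac{1}{M{\left(-60,98 \right)} + n} = \frac{1}{\left(-49 + 98\right) - 1709} = \frac{1}{49 - 1709} = \frac{1}{-1660} = - \frac{1}{1660}$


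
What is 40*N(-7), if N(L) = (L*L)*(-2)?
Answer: -3920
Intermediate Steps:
N(L) = -2*L² (N(L) = L²*(-2) = -2*L²)
40*N(-7) = 40*(-2*(-7)²) = 40*(-2*49) = 40*(-98) = -3920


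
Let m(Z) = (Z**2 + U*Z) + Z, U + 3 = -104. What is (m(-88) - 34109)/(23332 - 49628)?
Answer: 17037/26296 ≈ 0.64789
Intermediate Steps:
U = -107 (U = -3 - 104 = -107)
m(Z) = Z**2 - 106*Z (m(Z) = (Z**2 - 107*Z) + Z = Z**2 - 106*Z)
(m(-88) - 34109)/(23332 - 49628) = (-88*(-106 - 88) - 34109)/(23332 - 49628) = (-88*(-194) - 34109)/(-26296) = (17072 - 34109)*(-1/26296) = -17037*(-1/26296) = 17037/26296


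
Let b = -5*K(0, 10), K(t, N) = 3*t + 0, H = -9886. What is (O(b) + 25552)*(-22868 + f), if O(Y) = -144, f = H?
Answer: -832213632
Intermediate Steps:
K(t, N) = 3*t
f = -9886
b = 0 (b = -15*0 = -5*0 = 0)
(O(b) + 25552)*(-22868 + f) = (-144 + 25552)*(-22868 - 9886) = 25408*(-32754) = -832213632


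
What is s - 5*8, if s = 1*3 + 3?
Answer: -34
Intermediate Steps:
s = 6 (s = 3 + 3 = 6)
s - 5*8 = 6 - 5*8 = 6 - 40 = -34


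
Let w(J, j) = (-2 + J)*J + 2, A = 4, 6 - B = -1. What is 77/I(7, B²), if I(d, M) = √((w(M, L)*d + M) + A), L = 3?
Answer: 77*√4047/8094 ≈ 0.60519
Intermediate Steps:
B = 7 (B = 6 - 1*(-1) = 6 + 1 = 7)
w(J, j) = 2 + J*(-2 + J) (w(J, j) = J*(-2 + J) + 2 = 2 + J*(-2 + J))
I(d, M) = √(4 + M + d*(2 + M² - 2*M)) (I(d, M) = √(((2 + M² - 2*M)*d + M) + 4) = √((d*(2 + M² - 2*M) + M) + 4) = √((M + d*(2 + M² - 2*M)) + 4) = √(4 + M + d*(2 + M² - 2*M)))
77/I(7, B²) = 77/(√(4 + 7² + 7*(2 + (7²)² - 2*7²))) = 77/(√(4 + 49 + 7*(2 + 49² - 2*49))) = 77/(√(4 + 49 + 7*(2 + 2401 - 98))) = 77/(√(4 + 49 + 7*2305)) = 77/(√(4 + 49 + 16135)) = 77/(√16188) = 77/((2*√4047)) = 77*(√4047/8094) = 77*√4047/8094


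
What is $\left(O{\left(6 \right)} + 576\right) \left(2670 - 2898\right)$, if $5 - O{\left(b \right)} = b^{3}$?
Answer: $-83220$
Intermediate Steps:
$O{\left(b \right)} = 5 - b^{3}$
$\left(O{\left(6 \right)} + 576\right) \left(2670 - 2898\right) = \left(\left(5 - 6^{3}\right) + 576\right) \left(2670 - 2898\right) = \left(\left(5 - 216\right) + 576\right) \left(-228\right) = \left(-211 + 576\right) \left(-228\right) = 365 \left(-228\right) = -83220$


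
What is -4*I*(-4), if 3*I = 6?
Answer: 32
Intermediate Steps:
I = 2 (I = (⅓)*6 = 2)
-4*I*(-4) = -4*2*(-4) = -8*(-4) = 32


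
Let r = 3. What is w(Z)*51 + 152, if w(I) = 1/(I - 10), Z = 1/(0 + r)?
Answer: 4255/29 ≈ 146.72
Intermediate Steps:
Z = ⅓ (Z = 1/(0 + 3) = 1/3 = ⅓ ≈ 0.33333)
w(I) = 1/(-10 + I)
w(Z)*51 + 152 = 51/(-10 + ⅓) + 152 = 51/(-29/3) + 152 = -3/29*51 + 152 = -153/29 + 152 = 4255/29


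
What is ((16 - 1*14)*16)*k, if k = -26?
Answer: -832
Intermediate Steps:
((16 - 1*14)*16)*k = ((16 - 1*14)*16)*(-26) = ((16 - 14)*16)*(-26) = (2*16)*(-26) = 32*(-26) = -832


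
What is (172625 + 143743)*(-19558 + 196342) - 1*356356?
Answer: 55928444156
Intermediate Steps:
(172625 + 143743)*(-19558 + 196342) - 1*356356 = 316368*176784 - 356356 = 55928800512 - 356356 = 55928444156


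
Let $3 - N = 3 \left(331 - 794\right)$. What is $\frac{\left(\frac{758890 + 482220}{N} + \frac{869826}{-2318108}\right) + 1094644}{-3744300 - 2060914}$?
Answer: $- \frac{441885001385809}{2341537664629488} \approx -0.18872$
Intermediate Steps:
$N = 1392$ ($N = 3 - 3 \left(331 - 794\right) = 3 - 3 \left(-463\right) = 3 - -1389 = 3 + 1389 = 1392$)
$\frac{\left(\frac{758890 + 482220}{N} + \frac{869826}{-2318108}\right) + 1094644}{-3744300 - 2060914} = \frac{\left(\frac{758890 + 482220}{1392} + \frac{869826}{-2318108}\right) + 1094644}{-3744300 - 2060914} = \frac{\left(1241110 \cdot \frac{1}{1392} + 869826 \left(- \frac{1}{2318108}\right)\right) + 1094644}{-5805214} = \left(\left(\frac{620555}{696} - \frac{434913}{1159054}\right) + 1094644\right) \left(- \frac{1}{5805214}\right) = \left(\frac{359477027761}{403350792} + 1094644\right) \left(- \frac{1}{5805214}\right) = \frac{441885001385809}{403350792} \left(- \frac{1}{5805214}\right) = - \frac{441885001385809}{2341537664629488}$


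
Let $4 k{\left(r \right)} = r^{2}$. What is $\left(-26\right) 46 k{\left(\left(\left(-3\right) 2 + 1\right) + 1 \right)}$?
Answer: $-4784$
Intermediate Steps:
$k{\left(r \right)} = \frac{r^{2}}{4}$
$\left(-26\right) 46 k{\left(\left(\left(-3\right) 2 + 1\right) + 1 \right)} = \left(-26\right) 46 \frac{\left(\left(\left(-3\right) 2 + 1\right) + 1\right)^{2}}{4} = - 1196 \frac{\left(\left(-6 + 1\right) + 1\right)^{2}}{4} = - 1196 \frac{\left(-5 + 1\right)^{2}}{4} = - 1196 \frac{\left(-4\right)^{2}}{4} = - 1196 \cdot \frac{1}{4} \cdot 16 = \left(-1196\right) 4 = -4784$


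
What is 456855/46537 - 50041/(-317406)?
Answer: 147337276147/14771123022 ≈ 9.9747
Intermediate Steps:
456855/46537 - 50041/(-317406) = 456855*(1/46537) - 50041*(-1/317406) = 456855/46537 + 50041/317406 = 147337276147/14771123022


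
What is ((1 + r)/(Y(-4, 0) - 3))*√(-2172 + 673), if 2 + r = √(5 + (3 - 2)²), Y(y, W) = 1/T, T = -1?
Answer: I*(√1499 - √8994)/4 ≈ -14.03*I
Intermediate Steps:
Y(y, W) = -1 (Y(y, W) = 1/(-1) = -1)
r = -2 + √6 (r = -2 + √(5 + (3 - 2)²) = -2 + √(5 + 1²) = -2 + √(5 + 1) = -2 + √6 ≈ 0.44949)
((1 + r)/(Y(-4, 0) - 3))*√(-2172 + 673) = ((1 + (-2 + √6))/(-1 - 3))*√(-2172 + 673) = ((-1 + √6)/(-4))*√(-1499) = ((-1 + √6)*(-¼))*(I*√1499) = (¼ - √6/4)*(I*√1499) = I*√1499*(¼ - √6/4)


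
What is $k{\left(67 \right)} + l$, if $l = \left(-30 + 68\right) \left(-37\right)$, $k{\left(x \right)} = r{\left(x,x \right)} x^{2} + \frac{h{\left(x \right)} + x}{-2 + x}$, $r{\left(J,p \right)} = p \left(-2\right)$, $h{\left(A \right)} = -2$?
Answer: $-602931$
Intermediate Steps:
$r{\left(J,p \right)} = - 2 p$
$k{\left(x \right)} = 1 - 2 x^{3}$ ($k{\left(x \right)} = - 2 x x^{2} + \frac{-2 + x}{-2 + x} = - 2 x^{3} + 1 = 1 - 2 x^{3}$)
$l = -1406$ ($l = 38 \left(-37\right) = -1406$)
$k{\left(67 \right)} + l = \left(1 - 2 \cdot 67^{3}\right) - 1406 = \left(1 - 601526\right) - 1406 = -601525 - 1406 = -602931$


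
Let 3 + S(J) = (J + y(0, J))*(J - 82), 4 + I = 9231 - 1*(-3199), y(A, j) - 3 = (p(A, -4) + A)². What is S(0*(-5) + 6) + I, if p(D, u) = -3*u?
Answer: 795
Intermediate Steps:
y(A, j) = 3 + (12 + A)² (y(A, j) = 3 + (-3*(-4) + A)² = 3 + (12 + A)²)
I = 12426 (I = -4 + (9231 - 1*(-3199)) = -4 + (9231 + 3199) = -4 + 12430 = 12426)
S(J) = -3 + (-82 + J)*(147 + J) (S(J) = -3 + (J + (3 + (12 + 0)²))*(J - 82) = -3 + (J + (3 + 12²))*(-82 + J) = -3 + (J + (3 + 144))*(-82 + J) = -3 + (J + 147)*(-82 + J) = -3 + (147 + J)*(-82 + J) = -3 + (-82 + J)*(147 + J))
S(0*(-5) + 6) + I = (-12057 + (0*(-5) + 6)² + 65*(0*(-5) + 6)) + 12426 = (-12057 + (0 + 6)² + 65*(0 + 6)) + 12426 = (-12057 + 6² + 65*6) + 12426 = (-12057 + 36 + 390) + 12426 = -11631 + 12426 = 795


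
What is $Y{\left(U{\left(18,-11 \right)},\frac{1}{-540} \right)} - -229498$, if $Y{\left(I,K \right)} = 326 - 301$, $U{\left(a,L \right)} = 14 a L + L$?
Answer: $229523$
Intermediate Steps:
$U{\left(a,L \right)} = L + 14 L a$ ($U{\left(a,L \right)} = 14 L a + L = L + 14 L a$)
$Y{\left(I,K \right)} = 25$ ($Y{\left(I,K \right)} = 326 - 301 = 25$)
$Y{\left(U{\left(18,-11 \right)},\frac{1}{-540} \right)} - -229498 = 25 - -229498 = 25 + 229498 = 229523$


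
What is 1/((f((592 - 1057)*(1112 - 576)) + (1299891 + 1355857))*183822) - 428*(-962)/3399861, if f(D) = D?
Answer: 20237698816747533/167110388539068104 ≈ 0.12110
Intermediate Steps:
1/((f((592 - 1057)*(1112 - 576)) + (1299891 + 1355857))*183822) - 428*(-962)/3399861 = 1/(((592 - 1057)*(1112 - 576) + (1299891 + 1355857))*183822) - 428*(-962)/3399861 = (1/183822)/(-465*536 + 2655748) + 411736*(1/3399861) = (1/183822)/(-249240 + 2655748) + 411736/3399861 = (1/183822)/2406508 + 411736/3399861 = (1/2406508)*(1/183822) + 411736/3399861 = 1/442369113576 + 411736/3399861 = 20237698816747533/167110388539068104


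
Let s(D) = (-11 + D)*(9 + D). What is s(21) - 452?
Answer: -152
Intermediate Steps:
s(21) - 452 = (-99 + 21**2 - 2*21) - 452 = (-99 + 441 - 42) - 452 = 300 - 452 = -152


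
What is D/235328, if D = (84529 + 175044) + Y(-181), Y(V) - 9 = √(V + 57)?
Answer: 129791/117664 + I*√31/117664 ≈ 1.1031 + 4.7319e-5*I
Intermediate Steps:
Y(V) = 9 + √(57 + V) (Y(V) = 9 + √(V + 57) = 9 + √(57 + V))
D = 259582 + 2*I*√31 (D = (84529 + 175044) + (9 + √(57 - 181)) = 259573 + (9 + √(-124)) = 259573 + (9 + 2*I*√31) = 259582 + 2*I*√31 ≈ 2.5958e+5 + 11.136*I)
D/235328 = (259582 + 2*I*√31)/235328 = (259582 + 2*I*√31)*(1/235328) = 129791/117664 + I*√31/117664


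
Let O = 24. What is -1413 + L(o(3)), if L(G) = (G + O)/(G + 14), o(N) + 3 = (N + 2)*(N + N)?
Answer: -57882/41 ≈ -1411.8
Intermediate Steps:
o(N) = -3 + 2*N*(2 + N) (o(N) = -3 + (N + 2)*(N + N) = -3 + (2 + N)*(2*N) = -3 + 2*N*(2 + N))
L(G) = (24 + G)/(14 + G) (L(G) = (G + 24)/(G + 14) = (24 + G)/(14 + G))
-1413 + L(o(3)) = -1413 + (24 + (-3 + 2*3² + 4*3))/(14 + (-3 + 2*3² + 4*3)) = -1413 + (24 + (-3 + 2*9 + 12))/(14 + (-3 + 2*9 + 12)) = -1413 + (24 + (-3 + 18 + 12))/(14 + (-3 + 18 + 12)) = -1413 + (24 + 27)/(14 + 27) = -1413 + 51/41 = -57882/41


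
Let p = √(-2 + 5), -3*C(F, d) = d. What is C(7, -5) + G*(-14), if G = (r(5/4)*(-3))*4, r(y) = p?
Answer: 5/3 + 168*√3 ≈ 292.65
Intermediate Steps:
C(F, d) = -d/3
p = √3 ≈ 1.7320
r(y) = √3
G = -12*√3 (G = (√3*(-3))*4 = -3*√3*4 = -12*√3 ≈ -20.785)
C(7, -5) + G*(-14) = -⅓*(-5) - 12*√3*(-14) = 5/3 + 168*√3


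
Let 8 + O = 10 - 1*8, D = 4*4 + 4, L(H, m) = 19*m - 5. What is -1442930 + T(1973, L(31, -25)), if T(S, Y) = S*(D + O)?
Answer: -1415308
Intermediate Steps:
L(H, m) = -5 + 19*m
D = 20 (D = 16 + 4 = 20)
O = -6 (O = -8 + (10 - 1*8) = -8 + (10 - 8) = -8 + 2 = -6)
T(S, Y) = 14*S (T(S, Y) = S*(20 - 6) = S*14 = 14*S)
-1442930 + T(1973, L(31, -25)) = -1442930 + 14*1973 = -1442930 + 27622 = -1415308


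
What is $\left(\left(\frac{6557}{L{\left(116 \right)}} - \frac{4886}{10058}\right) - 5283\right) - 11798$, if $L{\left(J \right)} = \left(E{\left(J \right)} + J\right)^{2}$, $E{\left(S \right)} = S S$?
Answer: $- \frac{15823224156746575}{926337696336} \approx -17082.0$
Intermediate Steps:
$E{\left(S \right)} = S^{2}$
$L{\left(J \right)} = \left(J + J^{2}\right)^{2}$ ($L{\left(J \right)} = \left(J^{2} + J\right)^{2} = \left(J + J^{2}\right)^{2}$)
$\left(\left(\frac{6557}{L{\left(116 \right)}} - \frac{4886}{10058}\right) - 5283\right) - 11798 = \left(\left(\frac{6557}{116^{2} \left(1 + 116\right)^{2}} - \frac{4886}{10058}\right) - 5283\right) - 11798 = \left(\left(\frac{6557}{13456 \cdot 117^{2}} - \frac{2443}{5029}\right) - 5283\right) - 11798 = \left(\left(\frac{6557}{13456 \cdot 13689} - \frac{2443}{5029}\right) - 5283\right) - 11798 = \left(\left(\frac{6557}{184199184} - \frac{2443}{5029}\right) - 5283\right) - 11798 = \left(- \frac{449965631359}{926337696336} - 5283\right) - 11798 = - \frac{4894292015374447}{926337696336} - 11798 = - \frac{15823224156746575}{926337696336}$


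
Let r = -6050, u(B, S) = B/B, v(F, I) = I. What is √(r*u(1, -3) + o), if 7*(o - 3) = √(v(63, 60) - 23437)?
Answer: √(-296303 + 7*I*√23377)/7 ≈ 0.14044 + 77.763*I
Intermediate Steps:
u(B, S) = 1
o = 3 + I*√23377/7 (o = 3 + √(60 - 23437)/7 = 3 + √(-23377)/7 = 3 + (I*√23377)/7 = 3 + I*√23377/7 ≈ 3.0 + 21.842*I)
√(r*u(1, -3) + o) = √(-6050*1 + (3 + I*√23377/7)) = √(-6050 + (3 + I*√23377/7)) = √(-6047 + I*√23377/7)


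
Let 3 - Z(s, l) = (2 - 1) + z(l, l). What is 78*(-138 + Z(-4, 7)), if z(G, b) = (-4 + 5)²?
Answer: -10686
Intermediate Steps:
z(G, b) = 1 (z(G, b) = 1² = 1)
Z(s, l) = 1 (Z(s, l) = 3 - ((2 - 1) + 1) = 3 - (1 + 1) = 3 - 1*2 = 3 - 2 = 1)
78*(-138 + Z(-4, 7)) = 78*(-138 + 1) = 78*(-137) = -10686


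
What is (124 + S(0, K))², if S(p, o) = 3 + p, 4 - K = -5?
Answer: 16129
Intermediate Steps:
K = 9 (K = 4 - 1*(-5) = 4 + 5 = 9)
(124 + S(0, K))² = (124 + (3 + 0))² = (124 + 3)² = 127² = 16129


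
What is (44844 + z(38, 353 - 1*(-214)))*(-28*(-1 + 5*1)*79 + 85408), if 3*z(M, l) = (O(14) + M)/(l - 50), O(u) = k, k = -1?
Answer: 161363147920/47 ≈ 3.4333e+9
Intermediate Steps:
O(u) = -1
z(M, l) = (-1 + M)/(3*(-50 + l)) (z(M, l) = ((-1 + M)/(l - 50))/3 = ((-1 + M)/(-50 + l))/3 = (-1 + M)/(3*(-50 + l)))
(44844 + z(38, 353 - 1*(-214)))*(-28*(-1 + 5*1)*79 + 85408) = (44844 + (-1 + 38)/(3*(-50 + (353 - 1*(-214)))))*(-28*(-1 + 5*1)*79 + 85408) = (44844 + (⅓)*37/(-50 + (353 + 214)))*(-28*(-1 + 5)*79 + 85408) = (44844 + (⅓)*37/(-50 + 567))*(-28*4*79 + 85408) = (44844 + (⅓)*37/517)*(-112*79 + 85408) = (44844 + (⅓)*(1/517)*37)*(-8848 + 85408) = (44844 + 37/1551)*76560 = (69553081/1551)*76560 = 161363147920/47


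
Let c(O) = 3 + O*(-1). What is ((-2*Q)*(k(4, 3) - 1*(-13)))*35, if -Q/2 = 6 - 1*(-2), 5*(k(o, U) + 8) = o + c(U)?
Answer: 6496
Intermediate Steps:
c(O) = 3 - O
k(o, U) = -37/5 - U/5 + o/5 (k(o, U) = -8 + (o + (3 - U))/5 = -8 + (3 + o - U)/5 = -8 + (3/5 - U/5 + o/5) = -37/5 - U/5 + o/5)
Q = -16 (Q = -2*(6 - 1*(-2)) = -2*(6 + 2) = -2*8 = -16)
((-2*Q)*(k(4, 3) - 1*(-13)))*35 = ((-2*(-16))*((-37/5 - 1/5*3 + (1/5)*4) - 1*(-13)))*35 = (32*((-37/5 - 3/5 + 4/5) + 13))*35 = (32*(-36/5 + 13))*35 = (32*(29/5))*35 = (928/5)*35 = 6496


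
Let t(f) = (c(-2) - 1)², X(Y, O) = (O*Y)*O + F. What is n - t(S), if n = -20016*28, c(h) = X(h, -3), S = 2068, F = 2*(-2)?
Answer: -560977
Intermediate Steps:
F = -4
X(Y, O) = -4 + Y*O² (X(Y, O) = (O*Y)*O - 4 = Y*O² - 4 = -4 + Y*O²)
c(h) = -4 + 9*h (c(h) = -4 + h*(-3)² = -4 + h*9 = -4 + 9*h)
n = -560448
t(f) = 529 (t(f) = ((-4 + 9*(-2)) - 1)² = ((-4 - 18) - 1)² = (-22 - 1)² = (-23)² = 529)
n - t(S) = -560448 - 1*529 = -560448 - 529 = -560977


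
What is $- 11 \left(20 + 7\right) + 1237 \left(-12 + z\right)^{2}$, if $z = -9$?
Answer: $545220$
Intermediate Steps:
$- 11 \left(20 + 7\right) + 1237 \left(-12 + z\right)^{2} = - 11 \left(20 + 7\right) + 1237 \left(-12 - 9\right)^{2} = \left(-11\right) 27 + 1237 \left(-21\right)^{2} = -297 + 1237 \cdot 441 = -297 + 545517 = 545220$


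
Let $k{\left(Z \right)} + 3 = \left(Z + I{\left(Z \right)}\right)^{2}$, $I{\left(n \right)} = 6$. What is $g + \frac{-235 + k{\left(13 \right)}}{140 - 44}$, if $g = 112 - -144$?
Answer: $\frac{8233}{32} \approx 257.28$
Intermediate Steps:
$g = 256$ ($g = 112 + 144 = 256$)
$k{\left(Z \right)} = -3 + \left(6 + Z\right)^{2}$ ($k{\left(Z \right)} = -3 + \left(Z + 6\right)^{2} = -3 + \left(6 + Z\right)^{2}$)
$g + \frac{-235 + k{\left(13 \right)}}{140 - 44} = 256 + \frac{-235 - \left(3 - \left(6 + 13\right)^{2}\right)}{140 - 44} = 256 + \frac{-235 - \left(3 - 19^{2}\right)}{96} = 256 + \left(-235 + \left(-3 + 361\right)\right) \frac{1}{96} = 256 + \left(-235 + 358\right) \frac{1}{96} = 256 + 123 \cdot \frac{1}{96} = 256 + \frac{41}{32} = \frac{8233}{32}$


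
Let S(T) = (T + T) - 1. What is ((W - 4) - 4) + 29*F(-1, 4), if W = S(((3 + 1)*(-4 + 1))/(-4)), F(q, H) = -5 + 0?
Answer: -148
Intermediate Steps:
F(q, H) = -5
S(T) = -1 + 2*T (S(T) = 2*T - 1 = -1 + 2*T)
W = 5 (W = -1 + 2*(((3 + 1)*(-4 + 1))/(-4)) = -1 + 2*((4*(-3))*(-1/4)) = -1 + 2*(-12*(-1/4)) = -1 + 2*3 = -1 + 6 = 5)
((W - 4) - 4) + 29*F(-1, 4) = ((5 - 4) - 4) + 29*(-5) = (1 - 4) - 145 = -3 - 145 = -148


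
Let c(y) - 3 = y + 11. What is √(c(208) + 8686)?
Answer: 2*√2227 ≈ 94.382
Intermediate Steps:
c(y) = 14 + y (c(y) = 3 + (y + 11) = 3 + (11 + y) = 14 + y)
√(c(208) + 8686) = √((14 + 208) + 8686) = √(222 + 8686) = √8908 = 2*√2227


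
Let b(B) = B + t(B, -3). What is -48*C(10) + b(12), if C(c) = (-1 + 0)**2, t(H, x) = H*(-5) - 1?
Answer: -97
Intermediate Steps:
t(H, x) = -1 - 5*H (t(H, x) = -5*H - 1 = -1 - 5*H)
C(c) = 1 (C(c) = (-1)**2 = 1)
b(B) = -1 - 4*B (b(B) = B + (-1 - 5*B) = -1 - 4*B)
-48*C(10) + b(12) = -48*1 + (-1 - 4*12) = -48 + (-1 - 48) = -48 - 49 = -97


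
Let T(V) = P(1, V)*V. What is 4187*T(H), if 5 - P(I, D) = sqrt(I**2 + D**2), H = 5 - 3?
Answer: 41870 - 8374*sqrt(5) ≈ 23145.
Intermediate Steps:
H = 2
P(I, D) = 5 - sqrt(D**2 + I**2) (P(I, D) = 5 - sqrt(I**2 + D**2) = 5 - sqrt(D**2 + I**2))
T(V) = V*(5 - sqrt(1 + V**2)) (T(V) = (5 - sqrt(V**2 + 1**2))*V = (5 - sqrt(V**2 + 1))*V = (5 - sqrt(1 + V**2))*V = V*(5 - sqrt(1 + V**2)))
4187*T(H) = 4187*(2*(5 - sqrt(1 + 2**2))) = 4187*(2*(5 - sqrt(1 + 4))) = 4187*(2*(5 - sqrt(5))) = 4187*(10 - 2*sqrt(5)) = 41870 - 8374*sqrt(5)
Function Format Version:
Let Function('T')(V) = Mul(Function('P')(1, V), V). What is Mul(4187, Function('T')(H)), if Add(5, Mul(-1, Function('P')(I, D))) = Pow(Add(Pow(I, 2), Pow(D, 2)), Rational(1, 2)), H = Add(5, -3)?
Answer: Add(41870, Mul(-8374, Pow(5, Rational(1, 2)))) ≈ 23145.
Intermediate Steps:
H = 2
Function('P')(I, D) = Add(5, Mul(-1, Pow(Add(Pow(D, 2), Pow(I, 2)), Rational(1, 2)))) (Function('P')(I, D) = Add(5, Mul(-1, Pow(Add(Pow(I, 2), Pow(D, 2)), Rational(1, 2)))) = Add(5, Mul(-1, Pow(Add(Pow(D, 2), Pow(I, 2)), Rational(1, 2)))))
Function('T')(V) = Mul(V, Add(5, Mul(-1, Pow(Add(1, Pow(V, 2)), Rational(1, 2))))) (Function('T')(V) = Mul(Add(5, Mul(-1, Pow(Add(Pow(V, 2), Pow(1, 2)), Rational(1, 2)))), V) = Mul(Add(5, Mul(-1, Pow(Add(Pow(V, 2), 1), Rational(1, 2)))), V) = Mul(Add(5, Mul(-1, Pow(Add(1, Pow(V, 2)), Rational(1, 2)))), V) = Mul(V, Add(5, Mul(-1, Pow(Add(1, Pow(V, 2)), Rational(1, 2))))))
Mul(4187, Function('T')(H)) = Mul(4187, Mul(2, Add(5, Mul(-1, Pow(Add(1, Pow(2, 2)), Rational(1, 2)))))) = Mul(4187, Mul(2, Add(5, Mul(-1, Pow(Add(1, 4), Rational(1, 2)))))) = Mul(4187, Mul(2, Add(5, Mul(-1, Pow(5, Rational(1, 2)))))) = Mul(4187, Add(10, Mul(-2, Pow(5, Rational(1, 2))))) = Add(41870, Mul(-8374, Pow(5, Rational(1, 2))))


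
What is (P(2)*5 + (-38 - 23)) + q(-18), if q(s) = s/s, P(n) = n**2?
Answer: -40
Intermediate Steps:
q(s) = 1
(P(2)*5 + (-38 - 23)) + q(-18) = (2**2*5 + (-38 - 23)) + 1 = (4*5 - 61) + 1 = (20 - 61) + 1 = -41 + 1 = -40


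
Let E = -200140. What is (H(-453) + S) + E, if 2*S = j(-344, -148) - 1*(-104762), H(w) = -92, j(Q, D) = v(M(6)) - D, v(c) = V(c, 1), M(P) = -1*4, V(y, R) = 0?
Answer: -147777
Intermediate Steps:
M(P) = -4
v(c) = 0
j(Q, D) = -D (j(Q, D) = 0 - D = -D)
S = 52455 (S = (-1*(-148) - 1*(-104762))/2 = (148 + 104762)/2 = (½)*104910 = 52455)
(H(-453) + S) + E = (-92 + 52455) - 200140 = 52363 - 200140 = -147777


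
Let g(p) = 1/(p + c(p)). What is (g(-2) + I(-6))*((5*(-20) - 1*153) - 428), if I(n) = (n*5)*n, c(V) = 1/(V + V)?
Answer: -366832/3 ≈ -1.2228e+5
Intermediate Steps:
c(V) = 1/(2*V)
I(n) = 5*n² (I(n) = (5*n)*n = 5*n²)
g(p) = 1/(p + 1/(2*p))
(g(-2) + I(-6))*((5*(-20) - 1*153) - 428) = (2*(-2)/(1 + 2*(-2)²) + 5*(-6)²)*((5*(-20) - 1*153) - 428) = (2*(-2)/(1 + 2*4) + 5*36)*((-100 - 153) - 428) = (2*(-2)/(1 + 8) + 180)*(-253 - 428) = (2*(-2)/9 + 180)*(-681) = (2*(-2)*(⅑) + 180)*(-681) = (-4/9 + 180)*(-681) = (1616/9)*(-681) = -366832/3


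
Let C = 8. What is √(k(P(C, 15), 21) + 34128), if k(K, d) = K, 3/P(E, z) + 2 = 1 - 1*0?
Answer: 5*√1365 ≈ 184.73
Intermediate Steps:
P(E, z) = -3 (P(E, z) = 3/(-2 + (1 - 1*0)) = 3/(-2 + (1 + 0)) = 3/(-2 + 1) = 3/(-1) = 3*(-1) = -3)
√(k(P(C, 15), 21) + 34128) = √(-3 + 34128) = √34125 = 5*√1365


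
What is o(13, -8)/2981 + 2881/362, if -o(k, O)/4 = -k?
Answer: 8607085/1079122 ≈ 7.9760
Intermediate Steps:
o(k, O) = 4*k (o(k, O) = -(-4)*k = 4*k)
o(13, -8)/2981 + 2881/362 = (4*13)/2981 + 2881/362 = 52*(1/2981) + 2881*(1/362) = 52/2981 + 2881/362 = 8607085/1079122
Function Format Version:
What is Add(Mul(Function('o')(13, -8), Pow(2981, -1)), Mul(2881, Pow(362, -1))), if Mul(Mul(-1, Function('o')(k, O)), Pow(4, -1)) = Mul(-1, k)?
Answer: Rational(8607085, 1079122) ≈ 7.9760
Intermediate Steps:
Function('o')(k, O) = Mul(4, k) (Function('o')(k, O) = Mul(-4, Mul(-1, k)) = Mul(4, k))
Add(Mul(Function('o')(13, -8), Pow(2981, -1)), Mul(2881, Pow(362, -1))) = Add(Mul(Mul(4, 13), Pow(2981, -1)), Mul(2881, Pow(362, -1))) = Add(Mul(52, Rational(1, 2981)), Mul(2881, Rational(1, 362))) = Add(Rational(52, 2981), Rational(2881, 362)) = Rational(8607085, 1079122)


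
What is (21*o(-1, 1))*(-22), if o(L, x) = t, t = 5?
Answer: -2310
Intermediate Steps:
o(L, x) = 5
(21*o(-1, 1))*(-22) = (21*5)*(-22) = 105*(-22) = -2310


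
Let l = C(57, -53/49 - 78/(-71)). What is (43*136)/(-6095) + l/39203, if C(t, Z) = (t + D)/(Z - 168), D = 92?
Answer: -133985183593717/139640977603705 ≈ -0.95950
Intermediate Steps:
C(t, Z) = (92 + t)/(-168 + Z) (C(t, Z) = (t + 92)/(Z - 168) = (92 + t)/(-168 + Z))
l = -518371/584413 (l = (92 + 57)/(-168 + (-53/49 - 78/(-71))) = 149/(-168 + (-53*1/49 - 78*(-1/71))) = 149/(-168 + (-53/49 + 78/71)) = 149/(-168 + 59/3479) = 149/(-584413/3479) = -3479/584413*149 = -518371/584413 ≈ -0.88699)
(43*136)/(-6095) + l/39203 = (43*136)/(-6095) - 518371/584413/39203 = 5848*(-1/6095) - 518371/584413*1/39203 = -5848/6095 - 518371/22910742839 = -133985183593717/139640977603705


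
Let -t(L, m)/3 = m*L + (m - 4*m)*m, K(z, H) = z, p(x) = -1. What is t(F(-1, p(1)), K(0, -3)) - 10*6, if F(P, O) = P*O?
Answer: -60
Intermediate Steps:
F(P, O) = O*P
t(L, m) = 9*m² - 3*L*m (t(L, m) = -3*(m*L + (m - 4*m)*m) = -3*(L*m + (-3*m)*m) = -3*(L*m - 3*m²) = -3*(-3*m² + L*m) = 9*m² - 3*L*m)
t(F(-1, p(1)), K(0, -3)) - 10*6 = 3*0*(-(-1)*(-1) + 3*0) - 10*6 = 3*0*(-1*1 + 0) - 60 = 3*0*(-1 + 0) - 60 = 3*0*(-1) - 60 = 0 - 60 = -60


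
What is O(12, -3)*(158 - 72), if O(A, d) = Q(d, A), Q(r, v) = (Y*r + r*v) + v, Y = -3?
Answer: -1290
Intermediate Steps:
Q(r, v) = v - 3*r + r*v (Q(r, v) = (-3*r + r*v) + v = v - 3*r + r*v)
O(A, d) = A - 3*d + A*d (O(A, d) = A - 3*d + d*A = A - 3*d + A*d)
O(12, -3)*(158 - 72) = (12 - 3*(-3) + 12*(-3))*(158 - 72) = (12 + 9 - 36)*86 = -15*86 = -1290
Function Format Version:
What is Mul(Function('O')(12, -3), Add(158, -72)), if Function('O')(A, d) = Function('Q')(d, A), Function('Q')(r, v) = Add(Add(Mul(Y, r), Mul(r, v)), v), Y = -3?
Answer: -1290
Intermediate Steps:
Function('Q')(r, v) = Add(v, Mul(-3, r), Mul(r, v)) (Function('Q')(r, v) = Add(Add(Mul(-3, r), Mul(r, v)), v) = Add(v, Mul(-3, r), Mul(r, v)))
Function('O')(A, d) = Add(A, Mul(-3, d), Mul(A, d)) (Function('O')(A, d) = Add(A, Mul(-3, d), Mul(d, A)) = Add(A, Mul(-3, d), Mul(A, d)))
Mul(Function('O')(12, -3), Add(158, -72)) = Mul(Add(12, Mul(-3, -3), Mul(12, -3)), Add(158, -72)) = Mul(Add(12, 9, -36), 86) = Mul(-15, 86) = -1290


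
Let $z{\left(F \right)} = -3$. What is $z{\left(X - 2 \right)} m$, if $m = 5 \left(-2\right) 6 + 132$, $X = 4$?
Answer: $-216$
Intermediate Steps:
$m = 72$ ($m = \left(-10\right) 6 + 132 = -60 + 132 = 72$)
$z{\left(X - 2 \right)} m = \left(-3\right) 72 = -216$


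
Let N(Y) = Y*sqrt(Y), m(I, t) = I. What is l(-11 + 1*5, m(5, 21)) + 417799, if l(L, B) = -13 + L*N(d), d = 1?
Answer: 417780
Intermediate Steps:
N(Y) = Y**(3/2)
l(L, B) = -13 + L (l(L, B) = -13 + L*1**(3/2) = -13 + L*1 = -13 + L)
l(-11 + 1*5, m(5, 21)) + 417799 = (-13 + (-11 + 1*5)) + 417799 = (-13 + (-11 + 5)) + 417799 = (-13 - 6) + 417799 = -19 + 417799 = 417780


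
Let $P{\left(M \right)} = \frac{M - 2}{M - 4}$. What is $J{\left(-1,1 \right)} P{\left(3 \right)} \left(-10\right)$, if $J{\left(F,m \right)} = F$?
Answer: $-10$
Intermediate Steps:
$P{\left(M \right)} = \frac{-2 + M}{-4 + M}$
$J{\left(-1,1 \right)} P{\left(3 \right)} \left(-10\right) = - \frac{-2 + 3}{-4 + 3} \left(-10\right) = - \frac{1}{-1} \left(-10\right) = - \left(-1\right) 1 \left(-10\right) = \left(-1\right) \left(-1\right) \left(-10\right) = 1 \left(-10\right) = -10$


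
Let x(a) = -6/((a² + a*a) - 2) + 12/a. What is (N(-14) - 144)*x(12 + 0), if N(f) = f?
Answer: -22120/143 ≈ -154.69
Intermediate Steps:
x(a) = -6/(-2 + 2*a²) + 12/a (x(a) = -6/((a² + a²) - 2) + 12/a = -6/(2*a² - 2) + 12/a = -6/(-2 + 2*a²) + 12/a)
(N(-14) - 144)*x(12 + 0) = (-14 - 144)*((-12 - 3*(12 + 0) + 12*(12 + 0)²)/((12 + 0)³ - (12 + 0))) = -158*(-12 - 3*12 + 12*12²)/(12³ - 1*12) = -158*(-12 - 36 + 12*144)/(1728 - 12) = -158*(-12 - 36 + 1728)/1716 = -79*1680/858 = -158*140/143 = -22120/143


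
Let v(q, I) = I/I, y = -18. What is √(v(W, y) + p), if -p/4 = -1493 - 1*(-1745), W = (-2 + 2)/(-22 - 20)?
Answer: I*√1007 ≈ 31.733*I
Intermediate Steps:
W = 0 (W = 0/(-42) = 0*(-1/42) = 0)
v(q, I) = 1
p = -1008 (p = -4*(-1493 - 1*(-1745)) = -4*(-1493 + 1745) = -4*252 = -1008)
√(v(W, y) + p) = √(1 - 1008) = √(-1007) = I*√1007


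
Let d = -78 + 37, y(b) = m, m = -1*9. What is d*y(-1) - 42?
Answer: 327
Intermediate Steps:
m = -9
y(b) = -9
d = -41
d*y(-1) - 42 = -41*(-9) - 42 = 369 - 42 = 327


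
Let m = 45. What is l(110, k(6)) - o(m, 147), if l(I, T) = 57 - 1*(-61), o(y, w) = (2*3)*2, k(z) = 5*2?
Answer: 106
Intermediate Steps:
k(z) = 10
o(y, w) = 12 (o(y, w) = 6*2 = 12)
l(I, T) = 118 (l(I, T) = 57 + 61 = 118)
l(110, k(6)) - o(m, 147) = 118 - 1*12 = 118 - 12 = 106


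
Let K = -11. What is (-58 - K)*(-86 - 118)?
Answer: 9588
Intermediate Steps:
(-58 - K)*(-86 - 118) = (-58 - 1*(-11))*(-86 - 118) = (-58 + 11)*(-204) = -47*(-204) = 9588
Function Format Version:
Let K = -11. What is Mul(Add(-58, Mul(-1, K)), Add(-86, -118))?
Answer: 9588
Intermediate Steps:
Mul(Add(-58, Mul(-1, K)), Add(-86, -118)) = Mul(Add(-58, Mul(-1, -11)), Add(-86, -118)) = Mul(Add(-58, 11), -204) = Mul(-47, -204) = 9588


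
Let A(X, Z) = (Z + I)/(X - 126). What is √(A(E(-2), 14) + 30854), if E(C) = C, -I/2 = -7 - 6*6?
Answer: √1974606/8 ≈ 175.65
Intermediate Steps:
I = 86 (I = -2*(-7 - 6*6) = -2*(-7 - 36) = -2*(-43) = 86)
A(X, Z) = (86 + Z)/(-126 + X) (A(X, Z) = (Z + 86)/(X - 126) = (86 + Z)/(-126 + X))
√(A(E(-2), 14) + 30854) = √((86 + 14)/(-126 - 2) + 30854) = √(100/(-128) + 30854) = √(-1/128*100 + 30854) = √(-25/32 + 30854) = √(987303/32) = √1974606/8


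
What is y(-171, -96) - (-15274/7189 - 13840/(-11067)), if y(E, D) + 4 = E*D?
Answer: 186545591822/11365809 ≈ 16413.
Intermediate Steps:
y(E, D) = -4 + D*E (y(E, D) = -4 + E*D = -4 + D*E)
y(-171, -96) - (-15274/7189 - 13840/(-11067)) = (-4 - 96*(-171)) - (-15274/7189 - 13840/(-11067)) = (-4 + 16416) - (-15274*1/7189 - 13840*(-1/11067)) = 16412 - (-2182/1027 + 13840/11067) = 16412 - 1*(-9934514/11365809) = 16412 + 9934514/11365809 = 186545591822/11365809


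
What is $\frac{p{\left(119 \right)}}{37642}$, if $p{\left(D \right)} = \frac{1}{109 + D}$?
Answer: $\frac{1}{8582376} \approx 1.1652 \cdot 10^{-7}$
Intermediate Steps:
$\frac{p{\left(119 \right)}}{37642} = \frac{1}{\left(109 + 119\right) 37642} = \frac{1}{228} \cdot \frac{1}{37642} = \frac{1}{8582376}$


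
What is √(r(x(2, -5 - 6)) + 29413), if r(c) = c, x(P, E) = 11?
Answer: 4*√1839 ≈ 171.53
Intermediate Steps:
√(r(x(2, -5 - 6)) + 29413) = √(11 + 29413) = √29424 = 4*√1839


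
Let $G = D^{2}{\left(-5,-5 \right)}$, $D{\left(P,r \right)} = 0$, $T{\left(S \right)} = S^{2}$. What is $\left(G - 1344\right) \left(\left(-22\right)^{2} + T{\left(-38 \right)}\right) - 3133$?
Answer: $-2594365$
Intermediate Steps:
$G = 0$ ($G = 0^{2} = 0$)
$\left(G - 1344\right) \left(\left(-22\right)^{2} + T{\left(-38 \right)}\right) - 3133 = \left(0 - 1344\right) \left(\left(-22\right)^{2} + \left(-38\right)^{2}\right) - 3133 = - 1344 \left(484 + 1444\right) - 3133 = \left(-1344\right) 1928 - 3133 = -2591232 - 3133 = -2594365$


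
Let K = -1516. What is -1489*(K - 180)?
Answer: 2525344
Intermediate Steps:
-1489*(K - 180) = -1489*(-1516 - 180) = -1489*(-1696) = 2525344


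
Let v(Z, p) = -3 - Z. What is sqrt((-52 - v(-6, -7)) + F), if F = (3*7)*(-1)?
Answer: 2*I*sqrt(19) ≈ 8.7178*I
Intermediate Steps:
F = -21 (F = 21*(-1) = -21)
sqrt((-52 - v(-6, -7)) + F) = sqrt((-52 - (-3 - 1*(-6))) - 21) = sqrt((-52 - (-3 + 6)) - 21) = sqrt((-52 - 1*3) - 21) = sqrt((-52 - 3) - 21) = sqrt(-55 - 21) = sqrt(-76) = 2*I*sqrt(19)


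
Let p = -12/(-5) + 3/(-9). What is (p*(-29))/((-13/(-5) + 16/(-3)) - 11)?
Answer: 899/206 ≈ 4.3641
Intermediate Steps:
p = 31/15 (p = -12*(-⅕) + 3*(-⅑) = 12/5 - ⅓ = 31/15 ≈ 2.0667)
(p*(-29))/((-13/(-5) + 16/(-3)) - 11) = ((31/15)*(-29))/((-13/(-5) + 16/(-3)) - 11) = -899/(15*((-13*(-⅕) + 16*(-⅓)) - 11)) = -899/(15*((13/5 - 16/3) - 11)) = -899/(15*(-41/15 - 11)) = -899/(15*(-206/15)) = -899/15*(-15/206) = 899/206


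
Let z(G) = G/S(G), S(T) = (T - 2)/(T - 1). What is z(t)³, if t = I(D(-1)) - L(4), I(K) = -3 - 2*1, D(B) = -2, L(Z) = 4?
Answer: -729000/1331 ≈ -547.71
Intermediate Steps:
I(K) = -5 (I(K) = -3 - 2 = -5)
S(T) = (-2 + T)/(-1 + T)
t = -9 (t = -5 - 1*4 = -5 - 4 = -9)
z(G) = G*(-1 + G)/(-2 + G) (z(G) = G/(((-2 + G)/(-1 + G))) = G*((-1 + G)/(-2 + G)) = G*(-1 + G)/(-2 + G))
z(t)³ = (-9*(-1 - 9)/(-2 - 9))³ = (-9*(-10)/(-11))³ = (-9*(-1/11)*(-10))³ = (-90/11)³ = -729000/1331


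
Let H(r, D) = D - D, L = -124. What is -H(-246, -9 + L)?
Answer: 0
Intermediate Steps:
H(r, D) = 0
-H(-246, -9 + L) = -1*0 = 0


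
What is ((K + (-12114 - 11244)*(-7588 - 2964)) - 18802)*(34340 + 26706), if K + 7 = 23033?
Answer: 15046486220640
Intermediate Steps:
K = 23026 (K = -7 + 23033 = 23026)
((K + (-12114 - 11244)*(-7588 - 2964)) - 18802)*(34340 + 26706) = ((23026 + (-12114 - 11244)*(-7588 - 2964)) - 18802)*(34340 + 26706) = ((23026 - 23358*(-10552)) - 18802)*61046 = ((23026 + 246473616) - 18802)*61046 = (246496642 - 18802)*61046 = 246477840*61046 = 15046486220640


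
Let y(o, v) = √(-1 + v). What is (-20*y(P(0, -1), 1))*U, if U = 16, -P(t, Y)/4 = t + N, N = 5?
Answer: 0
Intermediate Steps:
P(t, Y) = -20 - 4*t (P(t, Y) = -4*(t + 5) = -4*(5 + t) = -20 - 4*t)
(-20*y(P(0, -1), 1))*U = -20*√(-1 + 1)*16 = -20*√0*16 = -20*0*16 = 0*16 = 0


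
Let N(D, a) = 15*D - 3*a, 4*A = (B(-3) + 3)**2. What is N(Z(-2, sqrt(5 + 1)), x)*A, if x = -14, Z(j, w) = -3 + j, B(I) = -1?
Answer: -33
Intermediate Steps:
A = 1 (A = (-1 + 3)**2/4 = (1/4)*2**2 = (1/4)*4 = 1)
N(D, a) = -3*a + 15*D
N(Z(-2, sqrt(5 + 1)), x)*A = (-3*(-14) + 15*(-3 - 2))*1 = (42 + 15*(-5))*1 = (42 - 75)*1 = -33*1 = -33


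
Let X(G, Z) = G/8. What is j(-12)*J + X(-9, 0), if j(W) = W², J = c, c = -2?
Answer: -2313/8 ≈ -289.13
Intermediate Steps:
J = -2
X(G, Z) = G/8 (X(G, Z) = G*(⅛) = G/8)
j(-12)*J + X(-9, 0) = (-12)²*(-2) + (⅛)*(-9) = 144*(-2) - 9/8 = -288 - 9/8 = -2313/8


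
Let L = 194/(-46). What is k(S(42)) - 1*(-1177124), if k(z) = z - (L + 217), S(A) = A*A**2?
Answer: 28772982/23 ≈ 1.2510e+6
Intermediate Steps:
S(A) = A**3
L = -97/23 (L = 194*(-1/46) = -97/23 ≈ -4.2174)
k(z) = -4894/23 + z (k(z) = z - (-97/23 + 217) = z - 1*4894/23 = z - 4894/23 = -4894/23 + z)
k(S(42)) - 1*(-1177124) = (-4894/23 + 42**3) - 1*(-1177124) = (-4894/23 + 74088) + 1177124 = 1699130/23 + 1177124 = 28772982/23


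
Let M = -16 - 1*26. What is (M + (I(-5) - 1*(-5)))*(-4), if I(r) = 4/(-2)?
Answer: 156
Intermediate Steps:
I(r) = -2 (I(r) = 4*(-½) = -2)
M = -42 (M = -16 - 26 = -42)
(M + (I(-5) - 1*(-5)))*(-4) = (-42 + (-2 - 1*(-5)))*(-4) = (-42 + (-2 + 5))*(-4) = (-42 + 3)*(-4) = -39*(-4) = 156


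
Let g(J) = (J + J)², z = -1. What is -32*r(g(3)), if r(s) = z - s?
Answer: 1184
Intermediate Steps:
g(J) = 4*J² (g(J) = (2*J)² = 4*J²)
r(s) = -1 - s
-32*r(g(3)) = -32*(-1 - 4*3²) = -32*(-1 - 4*9) = -32*(-1 - 1*36) = -32*(-1 - 36) = -32*(-37) = 1184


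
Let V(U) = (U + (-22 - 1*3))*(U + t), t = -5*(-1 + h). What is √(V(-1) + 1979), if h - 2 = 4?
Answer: 3*√295 ≈ 51.527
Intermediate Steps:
h = 6 (h = 2 + 4 = 6)
t = -25 (t = -5*(-1 + 6) = -5*5 = -25)
V(U) = (-25 + U)² (V(U) = (U + (-22 - 1*3))*(U - 25) = (U + (-22 - 3))*(-25 + U) = (U - 25)*(-25 + U) = (-25 + U)*(-25 + U) = (-25 + U)²)
√(V(-1) + 1979) = √((625 + (-1)² - 50*(-1)) + 1979) = √((625 + 1 + 50) + 1979) = √(676 + 1979) = √2655 = 3*√295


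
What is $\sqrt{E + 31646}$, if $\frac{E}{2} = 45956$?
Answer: $\sqrt{123558} \approx 351.51$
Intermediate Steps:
$E = 91912$ ($E = 2 \cdot 45956 = 91912$)
$\sqrt{E + 31646} = \sqrt{91912 + 31646} = \sqrt{123558}$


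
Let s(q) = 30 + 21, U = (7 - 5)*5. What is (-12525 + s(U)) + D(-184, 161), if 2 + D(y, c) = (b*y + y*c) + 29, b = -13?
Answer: -39679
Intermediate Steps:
U = 10 (U = 2*5 = 10)
D(y, c) = 27 - 13*y + c*y (D(y, c) = -2 + ((-13*y + y*c) + 29) = -2 + ((-13*y + c*y) + 29) = -2 + (29 - 13*y + c*y) = 27 - 13*y + c*y)
s(q) = 51
(-12525 + s(U)) + D(-184, 161) = (-12525 + 51) + (27 - 13*(-184) + 161*(-184)) = -12474 + (27 + 2392 - 29624) = -12474 - 27205 = -39679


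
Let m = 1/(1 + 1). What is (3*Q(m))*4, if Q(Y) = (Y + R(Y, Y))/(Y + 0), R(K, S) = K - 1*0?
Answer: 24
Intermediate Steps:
R(K, S) = K (R(K, S) = K + 0 = K)
m = ½ (m = 1/2 = ½ ≈ 0.50000)
Q(Y) = 2 (Q(Y) = (Y + Y)/(Y + 0) = (2*Y)/Y = 2)
(3*Q(m))*4 = (3*2)*4 = 6*4 = 24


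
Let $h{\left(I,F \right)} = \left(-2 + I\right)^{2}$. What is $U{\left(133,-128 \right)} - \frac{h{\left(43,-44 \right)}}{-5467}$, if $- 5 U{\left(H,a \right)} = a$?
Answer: $\frac{708181}{27335} \approx 25.907$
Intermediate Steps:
$U{\left(H,a \right)} = - \frac{a}{5}$
$U{\left(133,-128 \right)} - \frac{h{\left(43,-44 \right)}}{-5467} = \left(- \frac{1}{5}\right) \left(-128\right) - \frac{\left(-2 + 43\right)^{2}}{-5467} = \frac{128}{5} - 41^{2} \left(- \frac{1}{5467}\right) = \frac{128}{5} - 1681 \left(- \frac{1}{5467}\right) = \frac{128}{5} - - \frac{1681}{5467} = \frac{128}{5} + \frac{1681}{5467} = \frac{708181}{27335}$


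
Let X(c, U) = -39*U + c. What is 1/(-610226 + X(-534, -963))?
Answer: -1/573203 ≈ -1.7446e-6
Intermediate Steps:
X(c, U) = c - 39*U
1/(-610226 + X(-534, -963)) = 1/(-610226 + (-534 - 39*(-963))) = 1/(-610226 + (-534 + 37557)) = 1/(-610226 + 37023) = 1/(-573203) = -1/573203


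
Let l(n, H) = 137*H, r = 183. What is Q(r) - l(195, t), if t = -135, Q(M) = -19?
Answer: 18476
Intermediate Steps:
Q(r) - l(195, t) = -19 - 137*(-135) = -19 - 1*(-18495) = -19 + 18495 = 18476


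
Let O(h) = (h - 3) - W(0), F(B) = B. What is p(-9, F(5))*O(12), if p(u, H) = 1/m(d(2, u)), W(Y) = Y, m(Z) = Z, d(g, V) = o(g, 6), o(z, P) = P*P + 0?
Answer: ¼ ≈ 0.25000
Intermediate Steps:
o(z, P) = P² (o(z, P) = P² + 0 = P²)
d(g, V) = 36 (d(g, V) = 6² = 36)
O(h) = -3 + h (O(h) = (h - 3) - 1*0 = (-3 + h) + 0 = -3 + h)
p(u, H) = 1/36
p(-9, F(5))*O(12) = (-3 + 12)/36 = (1/36)*9 = ¼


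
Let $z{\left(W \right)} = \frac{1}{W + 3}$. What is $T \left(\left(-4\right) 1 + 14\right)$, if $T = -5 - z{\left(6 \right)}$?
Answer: $- \frac{460}{9} \approx -51.111$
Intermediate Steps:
$z{\left(W \right)} = \frac{1}{3 + W}$
$T = - \frac{46}{9}$ ($T = -5 - \frac{1}{3 + 6} = -5 - \frac{1}{9} = - \frac{46}{9} \approx -5.1111$)
$T \left(\left(-4\right) 1 + 14\right) = - \frac{46 \left(\left(-4\right) 1 + 14\right)}{9} = - \frac{46 \left(-4 + 14\right)}{9} = \left(- \frac{46}{9}\right) 10 = - \frac{460}{9}$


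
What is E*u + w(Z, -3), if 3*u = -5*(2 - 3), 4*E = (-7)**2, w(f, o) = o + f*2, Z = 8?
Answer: 401/12 ≈ 33.417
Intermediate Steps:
w(f, o) = o + 2*f
E = 49/4 (E = (1/4)*(-7)**2 = (1/4)*49 = 49/4 ≈ 12.250)
u = 5/3 (u = (-5*(2 - 3))/3 = (-5*(-1))/3 = (1/3)*5 = 5/3 ≈ 1.6667)
E*u + w(Z, -3) = (49/4)*(5/3) + (-3 + 2*8) = 245/12 + (-3 + 16) = 245/12 + 13 = 401/12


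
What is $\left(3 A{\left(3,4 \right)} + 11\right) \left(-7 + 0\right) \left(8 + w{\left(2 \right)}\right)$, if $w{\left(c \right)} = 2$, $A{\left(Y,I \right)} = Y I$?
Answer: $-3290$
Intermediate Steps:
$A{\left(Y,I \right)} = I Y$
$\left(3 A{\left(3,4 \right)} + 11\right) \left(-7 + 0\right) \left(8 + w{\left(2 \right)}\right) = \left(3 \cdot 4 \cdot 3 + 11\right) \left(-7 + 0\right) \left(8 + 2\right) = \left(3 \cdot 12 + 11\right) \left(\left(-7\right) 10\right) = \left(36 + 11\right) \left(-70\right) = 47 \left(-70\right) = -3290$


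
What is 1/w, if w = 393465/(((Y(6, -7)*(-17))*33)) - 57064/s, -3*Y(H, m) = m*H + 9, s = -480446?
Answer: -29066983/1849868073 ≈ -0.015713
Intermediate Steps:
Y(H, m) = -3 - H*m/3 (Y(H, m) = -(m*H + 9)/3 = -(H*m + 9)/3 = -(9 + H*m)/3 = -3 - H*m/3)
w = -1849868073/29066983 (w = 393465/((((-3 - ⅓*6*(-7))*(-17))*33)) - 57064/(-480446) = 393465/((((-3 + 14)*(-17))*33)) - 57064*(-1/480446) = 393465/(((11*(-17))*33)) + 28532/240223 = 393465/((-187*33)) + 28532/240223 = 393465/(-6171) + 28532/240223 = 393465*(-1/6171) + 28532/240223 = -7715/121 + 28532/240223 = -1849868073/29066983 ≈ -63.642)
1/w = 1/(-1849868073/29066983) = -29066983/1849868073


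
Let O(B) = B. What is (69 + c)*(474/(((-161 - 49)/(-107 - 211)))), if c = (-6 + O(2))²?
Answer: 427074/7 ≈ 61011.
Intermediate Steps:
c = 16 (c = (-6 + 2)² = (-4)² = 16)
(69 + c)*(474/(((-161 - 49)/(-107 - 211)))) = (69 + 16)*(474/(((-161 - 49)/(-107 - 211)))) = 85*(474/((-210/(-318)))) = 85*(474/((-210*(-1/318)))) = 85*(474/(35/53)) = 85*(474*(53/35)) = 85*(25122/35) = 427074/7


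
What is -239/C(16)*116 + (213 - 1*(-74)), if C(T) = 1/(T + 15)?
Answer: -859157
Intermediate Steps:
C(T) = 1/(15 + T)
-239/C(16)*116 + (213 - 1*(-74)) = -239/(1/(15 + 16))*116 + (213 - 1*(-74)) = -239/(1/31)*116 + (213 + 74) = -239/1/31*116 + 287 = -239*31*116 + 287 = -7409*116 + 287 = -859444 + 287 = -859157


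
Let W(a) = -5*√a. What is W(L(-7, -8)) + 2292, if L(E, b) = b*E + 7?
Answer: 2292 - 15*√7 ≈ 2252.3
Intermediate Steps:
L(E, b) = 7 + E*b (L(E, b) = E*b + 7 = 7 + E*b)
W(L(-7, -8)) + 2292 = -5*√(7 - 7*(-8)) + 2292 = -5*√(7 + 56) + 2292 = -15*√7 + 2292 = 2292 - 15*√7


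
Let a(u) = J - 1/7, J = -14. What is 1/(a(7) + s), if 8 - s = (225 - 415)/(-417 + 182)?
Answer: -329/2287 ≈ -0.14386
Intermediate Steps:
a(u) = -99/7 (a(u) = -14 - 1/7 = -14 - 1*⅐ = -14 - ⅐ = -99/7)
s = 338/47 (s = 8 - (225 - 415)/(-417 + 182) = 8 - (-190)/(-235) = 8 - (-190)*(-1)/235 = 8 - 1*38/47 = 8 - 38/47 = 338/47 ≈ 7.1915)
1/(a(7) + s) = 1/(-99/7 + 338/47) = 1/(-2287/329) = -329/2287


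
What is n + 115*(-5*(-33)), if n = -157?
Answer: 18818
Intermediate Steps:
n + 115*(-5*(-33)) = -157 + 115*(-5*(-33)) = -157 + 115*165 = -157 + 18975 = 18818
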